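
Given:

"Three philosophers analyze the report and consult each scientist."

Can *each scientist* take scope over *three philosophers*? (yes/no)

No

The DP *each scientist* is contained in one conjunct of the coordinate structure (*consult each scientist*).
A quantifier cannot raise out of one conjunct of a coordination across the whole coordinate structure — the CSC applies to QR.
The inverse ordering *each scientist* > *three philosophers* is therefore underivable.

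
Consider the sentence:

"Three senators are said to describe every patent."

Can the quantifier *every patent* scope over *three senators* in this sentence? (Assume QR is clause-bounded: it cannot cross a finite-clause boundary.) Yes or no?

Yes

Infinitival complements of raising predicates do not block QR; *every patent* and *three senators* are effectively clausemates.
With no island boundary between them, the object can take inverse scope over the subject via ordinary QR within the clause.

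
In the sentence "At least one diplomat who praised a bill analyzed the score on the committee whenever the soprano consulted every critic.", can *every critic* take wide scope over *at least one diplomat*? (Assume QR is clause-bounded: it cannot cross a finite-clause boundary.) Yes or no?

*every critic* sits inside the adjunct clause *whenever the soprano consulted every critic*.
Scope out of an adjunct clause is unavailable: QR respects the adjunct-island constraint.
So the wide-scope reading for *every critic* is blocked.

No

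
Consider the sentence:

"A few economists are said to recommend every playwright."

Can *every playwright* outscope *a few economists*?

Yes

Raising constructions are monoclausal for scope purposes; *every playwright* is not separated from *a few economists* by any island.
Since no island is crossed, the inverse ordering is licensed alongside surface scope.
Both orderings are possible: *a few economists* > *every playwright* and *every playwright* > *a few economists*.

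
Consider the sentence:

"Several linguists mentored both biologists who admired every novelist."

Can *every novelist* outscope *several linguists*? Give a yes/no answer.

*every novelist* is embedded in the relative clause *who admired every novelist* modifying *both biologists*.
Quantifiers inside a relative clause are trapped there; the RC boundary blocks QR.
*every novelist* > *several linguists* would require crossing that boundary, which is illicit.

No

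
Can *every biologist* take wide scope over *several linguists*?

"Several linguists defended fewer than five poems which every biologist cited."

*every biologist* occurs within the relative clause *which every biologist cited* modifying *fewer than five poems*.
Relative clauses block scope extraction: QR cannot target a position outside the modified NP.
So *every biologist* cannot raise to a position above *several linguists*.

No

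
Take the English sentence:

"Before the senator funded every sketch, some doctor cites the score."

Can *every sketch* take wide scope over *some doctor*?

No

*every sketch* is embedded in the adjunct clause *before the senator funded every sketch*.
Adjuncts are opaque for quantifier raising; a quantifier in an adjunct stays inside it.
So the wide-scope reading for *every sketch* is blocked.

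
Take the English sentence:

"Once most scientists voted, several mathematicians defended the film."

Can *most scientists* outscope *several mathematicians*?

No

*most scientists* is embedded in the adjunct clause *once most scientists voted*.
Scope out of an adjunct clause is unavailable: QR respects the adjunct-island constraint.
So *most scientists* cannot raise to a position above *several mathematicians*.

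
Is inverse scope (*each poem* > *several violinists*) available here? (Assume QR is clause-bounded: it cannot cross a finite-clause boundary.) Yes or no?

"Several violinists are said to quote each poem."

Infinitival complements of raising predicates do not block QR; *each poem* and *several violinists* are effectively clausemates.
QR within a single clause is free, so the lower quantifier may take scope over the higher one.
Both orderings are possible: *several violinists* > *each poem* and *each poem* > *several violinists*.

Yes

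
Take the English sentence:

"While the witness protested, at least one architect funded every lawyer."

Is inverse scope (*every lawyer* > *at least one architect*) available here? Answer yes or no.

Yes

The adjunct clause does not contain *every lawyer*, which is the matrix object.
With no island boundary between them, the object can take inverse scope over the subject via ordinary QR within the clause.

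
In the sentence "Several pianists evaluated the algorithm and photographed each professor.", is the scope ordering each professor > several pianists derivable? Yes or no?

No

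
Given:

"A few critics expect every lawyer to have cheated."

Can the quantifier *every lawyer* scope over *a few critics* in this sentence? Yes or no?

Yes

*every lawyer* is the subject of an ECM infinitive — the infinitival complement of an ECM verb is not a scope island, so *every lawyer* can raise into the matrix clause.
No island intervenes, so both surface and inverse scope are derivable.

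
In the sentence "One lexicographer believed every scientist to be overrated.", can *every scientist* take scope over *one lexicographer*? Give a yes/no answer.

Yes

The ECM infinitive is scope-transparent — *every scientist* is free to raise above *one lexicographer*.
With no island boundary between them, the object can take inverse scope over the subject via ordinary QR within the clause.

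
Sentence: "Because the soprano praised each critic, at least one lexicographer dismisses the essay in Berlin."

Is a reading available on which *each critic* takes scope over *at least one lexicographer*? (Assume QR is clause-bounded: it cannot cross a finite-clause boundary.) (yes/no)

No

*each critic* occurs within the adjunct clause *because the soprano praised each critic*.
Since the clause is an adjunct (not a complement), the Adjunct Condition blocks QR across its edge.
So the wide-scope reading for *each critic* is blocked.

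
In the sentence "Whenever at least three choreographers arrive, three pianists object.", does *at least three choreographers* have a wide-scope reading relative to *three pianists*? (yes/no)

Structurally, *at least three choreographers* is inside the adjunct clause *whenever at least three choreographers arrive*.
Adjuncts are opaque for quantifier raising; a quantifier in an adjunct stays inside it.
There is no licit LF on which *at least three choreographers* c-commands *three pianists*.

No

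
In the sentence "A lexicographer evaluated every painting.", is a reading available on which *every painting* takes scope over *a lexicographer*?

*every painting* and *a lexicographer* are in the same minimal clause.
No island intervenes, so both surface and inverse scope are derivable.

Yes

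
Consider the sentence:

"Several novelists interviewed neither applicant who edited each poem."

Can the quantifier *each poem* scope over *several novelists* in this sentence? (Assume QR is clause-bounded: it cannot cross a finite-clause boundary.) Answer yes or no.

No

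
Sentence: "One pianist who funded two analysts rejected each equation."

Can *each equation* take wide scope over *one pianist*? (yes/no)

Yes

*each equation* is a matrix argument; only *one pianist* is modified by the relative clause *who funded two analysts*, so the RC island is irrelevant to the target quantifier.
Since no island is crossed, the inverse ordering is licensed alongside surface scope.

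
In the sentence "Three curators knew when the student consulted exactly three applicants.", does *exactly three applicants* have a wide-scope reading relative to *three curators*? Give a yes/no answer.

No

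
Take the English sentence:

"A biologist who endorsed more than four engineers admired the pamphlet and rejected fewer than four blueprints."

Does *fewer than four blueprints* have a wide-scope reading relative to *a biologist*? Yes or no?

*fewer than four blueprints* is embedded in one conjunct of the coordinate structure (*rejected fewer than four blueprints*).
Asymmetric QR out of one conjunct violates the Coordinate Structure Constraint.
There is no licit LF on which *fewer than four blueprints* c-commands *a biologist*.

No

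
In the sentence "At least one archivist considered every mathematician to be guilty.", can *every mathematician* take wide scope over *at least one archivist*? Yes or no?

Yes

The ECM infinitive is scope-transparent — *every mathematician* is free to raise above *at least one archivist*.
No island intervenes, so both surface and inverse scope are derivable.
So *every mathematician* > *at least one archivist* is among the available readings.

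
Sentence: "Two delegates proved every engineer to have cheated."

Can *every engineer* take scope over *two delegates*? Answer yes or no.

Yes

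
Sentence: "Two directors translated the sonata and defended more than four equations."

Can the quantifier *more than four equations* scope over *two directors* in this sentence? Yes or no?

The DP *more than four equations* is contained in one conjunct of the coordinate structure (*defended more than four equations*).
A quantifier cannot raise out of one conjunct of a coordination across the whole coordinate structure — the CSC applies to QR.
So the wide-scope reading for *more than four equations* is blocked.

No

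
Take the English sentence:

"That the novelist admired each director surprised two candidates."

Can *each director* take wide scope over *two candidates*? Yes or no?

No

*each director* is embedded in the sentential subject *that the novelist admired each director*.
Subjects — clausal subjects included — are islands for extraction, and QR is no exception.
So the wide-scope reading for *each director* is blocked.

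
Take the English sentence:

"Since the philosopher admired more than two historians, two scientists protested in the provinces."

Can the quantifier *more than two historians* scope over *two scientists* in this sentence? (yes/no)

No

*more than two historians* sits inside the adjunct clause *since the philosopher admired more than two historians*.
Since the clause is an adjunct (not a complement), the Adjunct Condition blocks QR across its edge.
*more than two historians* > *two scientists* would require crossing that boundary, which is illicit.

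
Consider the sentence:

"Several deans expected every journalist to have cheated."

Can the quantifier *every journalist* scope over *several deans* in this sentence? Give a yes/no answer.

This is an ECM construction: *every journalist* is the infinitival subject, Case-marked by the matrix verb, and the infinitive is transparent for QR.
No island intervenes, so both surface and inverse scope are derivable.

Yes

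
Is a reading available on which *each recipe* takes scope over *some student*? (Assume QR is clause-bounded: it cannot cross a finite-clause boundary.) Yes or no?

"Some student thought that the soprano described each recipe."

No

Structurally, *each recipe* is inside the finite complement clause *that the soprano described each recipe*.
QR is clause-bounded, so the finite complement is a scope island for the embedded quantifier.
*each recipe* > *some student* would require crossing that boundary, which is illicit.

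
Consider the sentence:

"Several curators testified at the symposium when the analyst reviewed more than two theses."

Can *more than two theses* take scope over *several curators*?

The DP *more than two theses* is contained in the adjunct clause *when the analyst reviewed more than two theses*.
Adjuncts are opaque for quantifier raising; a quantifier in an adjunct stays inside it.
So the wide-scope reading for *more than two theses* is blocked.

No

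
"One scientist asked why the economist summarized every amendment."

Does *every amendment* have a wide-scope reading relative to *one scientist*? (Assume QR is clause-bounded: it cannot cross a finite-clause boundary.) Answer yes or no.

No

The target quantifier *every amendment* is part of the embedded question *why the economist summarized every amendment*.
Embedded questions are wh-islands: a quantifier inside an indirect question cannot QR into the matrix clause.
There is no licit LF on which *every amendment* c-commands *one scientist*.
(Only the surface reading survives: one fixed scientist with respect to all the relevant amendments.)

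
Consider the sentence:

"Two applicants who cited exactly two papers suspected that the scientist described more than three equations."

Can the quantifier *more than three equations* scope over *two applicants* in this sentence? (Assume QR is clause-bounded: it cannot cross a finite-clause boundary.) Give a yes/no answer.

No

*more than three equations* is embedded in the finite complement clause *that the scientist described more than three equations*.
Finite CP is the ceiling for QR here, by assumption.
*more than three equations* > *two applicants* would require crossing that boundary, which is illicit.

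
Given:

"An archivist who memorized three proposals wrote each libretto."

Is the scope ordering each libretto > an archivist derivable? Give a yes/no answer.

Yes

*each libretto* sits in the matrix clause, not in the relative clause on *an archivist*.
With no island boundary between them, the object can take inverse scope over the subject via ordinary QR within the clause.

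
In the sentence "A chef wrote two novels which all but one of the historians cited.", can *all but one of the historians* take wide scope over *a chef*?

No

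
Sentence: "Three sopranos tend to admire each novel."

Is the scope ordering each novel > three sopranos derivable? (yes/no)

The matrix predicate is a raising verb, whose infinitival complement is not a scope island — *each novel* can QR into the matrix clause.
QR within a single clause is free, so the lower quantifier may take scope over the higher one.

Yes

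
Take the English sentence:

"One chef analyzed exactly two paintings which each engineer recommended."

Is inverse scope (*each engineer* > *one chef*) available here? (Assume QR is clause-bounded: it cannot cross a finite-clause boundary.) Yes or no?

*each engineer* sits inside the relative clause *which each engineer recommended* modifying *exactly two paintings*.
Relative clauses block scope extraction: QR cannot target a position outside the modified NP.
*each engineer* is confined to the island and cannot take scope over *one chef*.

No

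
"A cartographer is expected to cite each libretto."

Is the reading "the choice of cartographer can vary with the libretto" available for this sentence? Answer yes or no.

This is the *each libretto* > *a cartographer* reading.
*each libretto* is inside a raising infinitive, which is transparent to QR (no CP barrier), so it behaves as a matrix argument.
Ordinary QR to a clause-peripheral position gives the wide-scope LF for the lower DP.

Yes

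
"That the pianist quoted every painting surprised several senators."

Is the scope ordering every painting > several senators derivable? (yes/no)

No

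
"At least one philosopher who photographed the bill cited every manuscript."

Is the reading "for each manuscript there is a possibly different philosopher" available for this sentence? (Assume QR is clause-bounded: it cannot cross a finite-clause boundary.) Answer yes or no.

The described interpretation is the *every manuscript* > *at least one philosopher* scoping.
The relative clause *who photographed the bill* modifies *at least one philosopher*, but *every manuscript* is not inside that relative clause — it is an argument of the matrix verb.
Since no island is crossed, the inverse ordering is licensed alongside surface scope.

Yes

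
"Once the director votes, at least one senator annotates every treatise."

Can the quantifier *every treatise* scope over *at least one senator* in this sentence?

Yes

Neither queried DP is inside the adjunct, so the adjunct-island constraint does not apply.
Nothing blocks QR of the lower DP to a position above the higher one, so inverse scope is available.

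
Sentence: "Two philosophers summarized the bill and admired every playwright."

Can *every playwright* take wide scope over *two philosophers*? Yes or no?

Structurally, *every playwright* is inside one conjunct of the coordinate structure (*admired every playwright*).
Asymmetric QR out of one conjunct violates the Coordinate Structure Constraint.
There is no licit LF on which *every playwright* c-commands *two philosophers*.

No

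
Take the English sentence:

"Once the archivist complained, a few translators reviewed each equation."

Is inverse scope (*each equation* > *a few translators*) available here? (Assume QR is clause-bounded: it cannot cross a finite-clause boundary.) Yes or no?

Neither queried DP is inside the adjunct, so the adjunct-island constraint does not apply.
QR within a single clause is free, so the lower quantifier may take scope over the higher one.
Both orderings are possible: *a few translators* > *each equation* and *each equation* > *a few translators*.

Yes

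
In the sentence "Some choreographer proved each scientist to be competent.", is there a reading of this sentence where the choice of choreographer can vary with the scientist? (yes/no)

That reading corresponds to *each scientist* > *some choreographer*.
*each scientist* is an ECM subject; ECM complements are not islands, and the embedded quantifier may take matrix scope.
Ordinary QR to a clause-peripheral position gives the wide-scope LF for the lower DP.
Both orderings are possible: *some choreographer* > *each scientist* and *each scientist* > *some choreographer*.

Yes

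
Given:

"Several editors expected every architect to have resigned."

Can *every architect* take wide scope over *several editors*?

Yes

This is an ECM construction: *every architect* is the infinitival subject, Case-marked by the matrix verb, and the infinitive is transparent for QR.
Nothing blocks QR of the lower DP to a position above the higher one, so inverse scope is available.
So *every architect* > *several editors* is among the available readings.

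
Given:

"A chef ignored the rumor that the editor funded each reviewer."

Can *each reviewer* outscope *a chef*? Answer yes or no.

No

*each reviewer* occurs within the complex NP *the rumor that the editor funded each reviewer*.
The Complex NP Constraint bars QR out of the complement clause of a noun.
The inverse ordering *each reviewer* > *a chef* is therefore underivable.
(Only the surface reading survives: one fixed chef with respect to all the relevant reviewers.)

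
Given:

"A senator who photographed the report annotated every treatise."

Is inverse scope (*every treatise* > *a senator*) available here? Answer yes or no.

Yes

Although the sentence contains a relative clause (*who photographed the report*), *every treatise* is outside it, in the matrix VP.
Ordinary QR to a clause-peripheral position gives the wide-scope LF for the lower DP.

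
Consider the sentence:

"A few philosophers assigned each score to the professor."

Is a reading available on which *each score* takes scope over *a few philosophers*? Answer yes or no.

Yes

*a few philosophers* and *each score* are co-arguments of the matrix verb, with nothing but a clause-internal boundary between them.
QR within a single clause is free, so the lower quantifier may take scope over the higher one.
The sentence is scopally ambiguous between *a few philosophers* > *each score* and *each score* > *a few philosophers*.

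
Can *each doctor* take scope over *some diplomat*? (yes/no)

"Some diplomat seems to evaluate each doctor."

*each doctor* is inside a raising infinitive, which is transparent to QR (no CP barrier), so it behaves as a matrix argument.
Ordinary QR to a clause-peripheral position gives the wide-scope LF for the lower DP.
Both orderings are possible: *some diplomat* > *each doctor* and *each doctor* > *some diplomat*.

Yes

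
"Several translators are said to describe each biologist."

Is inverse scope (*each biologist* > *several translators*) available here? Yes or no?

*each biologist* is the object of the infinitival complement of a raising predicate; raising infinitives are transparent for QR, so the two DPs are in effect clausemates.
Ordinary QR to a clause-peripheral position gives the wide-scope LF for the lower DP.
Both orderings are possible: *several translators* > *each biologist* and *each biologist* > *several translators*.

Yes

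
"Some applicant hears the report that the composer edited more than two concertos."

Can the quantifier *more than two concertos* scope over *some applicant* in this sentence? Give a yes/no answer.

The target quantifier *more than two concertos* is part of the complex NP *the report that the composer edited more than two concertos*.
A that-clause complement to a noun is an island; QR cannot cross the NP boundary.
So *more than two concertos* cannot raise high enough to outscope *some applicant*; only the surface ordering *some applicant* > *more than two concertos* is available.

No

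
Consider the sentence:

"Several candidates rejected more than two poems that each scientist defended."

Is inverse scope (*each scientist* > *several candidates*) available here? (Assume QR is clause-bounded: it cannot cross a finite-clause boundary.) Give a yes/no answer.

No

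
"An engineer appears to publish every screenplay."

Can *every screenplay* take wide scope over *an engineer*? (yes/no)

Yes

Raising constructions are monoclausal for scope purposes; *every screenplay* is not separated from *an engineer* by any island.
Since no island is crossed, the inverse ordering is licensed alongside surface scope.
So *every screenplay* > *an engineer* is among the available readings.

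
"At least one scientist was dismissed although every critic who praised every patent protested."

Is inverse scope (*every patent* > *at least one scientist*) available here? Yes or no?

*every patent* sits inside the relative clause *who praised every patent*, which is itself inside the adjunct *although every critic who praised every patent protested*.
Nested islands: the RC island is itself inside an adjunct island, so wide scope is doubly excluded.
There is no licit LF on which *every patent* c-commands *at least one scientist*.

No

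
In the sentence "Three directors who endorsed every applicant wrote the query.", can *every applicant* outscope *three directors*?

No

The target quantifier *every applicant* is part of the relative clause *who endorsed every applicant*.
The relative clause forms an island for QR, so the quantifier is confined to the head noun's restrictor.
*every applicant* > *three directors* would require crossing that boundary, which is illicit.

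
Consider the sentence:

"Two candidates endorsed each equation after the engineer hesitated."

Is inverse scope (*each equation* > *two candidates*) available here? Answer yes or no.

Yes

Although there is an adjunct clause, *each equation* is in the main clause, not inside the adjunct.
QR within a single clause is free, so the lower quantifier may take scope over the higher one.
Both orderings are possible: *two candidates* > *each equation* and *each equation* > *two candidates*.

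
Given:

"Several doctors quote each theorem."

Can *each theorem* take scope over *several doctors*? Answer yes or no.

Yes

*each theorem* is the matrix object and *several doctors* the matrix subject; the two are clausemates.
Ordinary QR to a clause-peripheral position gives the wide-scope LF for the lower DP.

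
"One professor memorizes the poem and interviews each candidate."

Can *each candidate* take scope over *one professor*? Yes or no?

*each candidate* is embedded in one conjunct of the coordinate structure (*interviews each candidate*).
Coordinate structures are islands for non-across-the-board movement, QR included.
So *each candidate* cannot raise to a position above *one professor*.

No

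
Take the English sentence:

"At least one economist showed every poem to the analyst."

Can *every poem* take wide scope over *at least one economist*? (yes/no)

*every poem* is the matrix object and *at least one economist* the matrix subject; the two are clausemates.
Nothing blocks QR of the lower DP to a position above the higher one, so inverse scope is available.
Both orderings are possible: *at least one economist* > *every poem* and *every poem* > *at least one economist*.

Yes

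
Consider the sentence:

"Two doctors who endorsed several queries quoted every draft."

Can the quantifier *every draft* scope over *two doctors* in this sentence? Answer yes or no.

Yes

*every draft* sits in the matrix clause, not in the relative clause on *two doctors*.
Since no island is crossed, the inverse ordering is licensed alongside surface scope.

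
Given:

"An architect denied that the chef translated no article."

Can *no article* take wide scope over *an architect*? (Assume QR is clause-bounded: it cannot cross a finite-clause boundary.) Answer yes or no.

No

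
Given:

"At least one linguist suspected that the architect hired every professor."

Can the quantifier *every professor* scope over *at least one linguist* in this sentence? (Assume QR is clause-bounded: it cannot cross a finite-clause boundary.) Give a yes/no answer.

No

*every professor* is embedded in the finite complement clause *that the architect hired every professor*.
With QR restricted to its own tensed clause, the embedded quantifier cannot reach a matrix scope position.
*every professor* is confined to the island and cannot take scope over *at least one linguist*.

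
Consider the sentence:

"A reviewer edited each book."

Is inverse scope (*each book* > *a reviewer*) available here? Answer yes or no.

*a reviewer* and *each book* are co-arguments of the matrix verb, with nothing but a clause-internal boundary between them.
No island intervenes, so both surface and inverse scope are derivable.

Yes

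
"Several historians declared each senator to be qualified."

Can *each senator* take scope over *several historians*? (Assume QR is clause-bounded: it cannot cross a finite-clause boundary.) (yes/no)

The ECM infinitive is scope-transparent — *each senator* is free to raise above *several historians*.
No island intervenes, so both surface and inverse scope are derivable.

Yes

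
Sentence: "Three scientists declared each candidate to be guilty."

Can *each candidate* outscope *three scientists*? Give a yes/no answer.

ECM infinitives lack a CP barrier, so *each candidate* can QR over the matrix subject *three scientists*.
Since no island is crossed, the inverse ordering is licensed alongside surface scope.
The sentence is scopally ambiguous between *three scientists* > *each candidate* and *each candidate* > *three scientists*.

Yes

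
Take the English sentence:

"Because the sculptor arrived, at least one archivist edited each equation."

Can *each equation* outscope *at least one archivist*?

The adjunct island is irrelevant here — *each equation* and *at least one archivist* are both in the matrix clause.
Since no island is crossed, the inverse ordering is licensed alongside surface scope.

Yes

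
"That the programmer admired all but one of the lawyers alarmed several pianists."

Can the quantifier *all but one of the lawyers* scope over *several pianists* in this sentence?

No

The DP *all but one of the lawyers* is contained in the sentential subject *that the programmer admired all but one of the lawyers*.
The Sentential Subject Constraint rules out raising the quantifier out of the that-clause subject.
*all but one of the lawyers* > *several pianists* would require crossing that boundary, which is illicit.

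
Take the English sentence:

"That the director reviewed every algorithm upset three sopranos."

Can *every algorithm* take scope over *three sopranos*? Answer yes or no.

*every algorithm* is embedded in the sentential subject *that the director reviewed every algorithm*.
Sentential subjects are islands: a quantifier inside the subject clause cannot raise over the matrix predicate.
So the wide-scope reading for *every algorithm* is blocked.

No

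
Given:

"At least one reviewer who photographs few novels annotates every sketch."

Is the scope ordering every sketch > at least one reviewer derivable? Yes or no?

Yes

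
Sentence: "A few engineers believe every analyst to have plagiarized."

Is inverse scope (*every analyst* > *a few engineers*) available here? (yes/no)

Yes

*every analyst* is an ECM subject; ECM complements are not islands, and the embedded quantifier may take matrix scope.
QR within a single clause is free, so the lower quantifier may take scope over the higher one.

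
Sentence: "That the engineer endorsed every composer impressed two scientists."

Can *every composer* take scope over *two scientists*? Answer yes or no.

Structurally, *every composer* is inside the sentential subject *that the engineer endorsed every composer*.
The subject-island constraint blocks QR out of a clausal subject.
So *every composer* cannot raise to a position above *two scientists*.

No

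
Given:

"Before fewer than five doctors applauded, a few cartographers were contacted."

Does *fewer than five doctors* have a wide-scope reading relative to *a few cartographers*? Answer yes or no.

*fewer than five doctors* sits inside the adjunct clause *before fewer than five doctors applauded*.
The adjunct-island constraint bars QR out of an adverbial clause.
The ordering *fewer than five doctors* > *a few cartographers* is therefore underivable.

No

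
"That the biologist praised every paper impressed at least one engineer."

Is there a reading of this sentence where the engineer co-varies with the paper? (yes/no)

No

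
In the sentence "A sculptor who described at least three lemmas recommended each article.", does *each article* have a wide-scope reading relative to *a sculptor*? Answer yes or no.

Yes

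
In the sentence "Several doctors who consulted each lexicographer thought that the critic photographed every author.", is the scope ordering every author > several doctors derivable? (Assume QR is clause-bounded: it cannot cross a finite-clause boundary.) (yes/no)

No

The target quantifier *every author* is part of the finite complement clause *that the critic photographed every author*.
Under clause-bounded QR, a quantifier in an embedded finite clause cannot raise into the matrix clause.
*every author* is confined to the island and cannot take scope over *several doctors*.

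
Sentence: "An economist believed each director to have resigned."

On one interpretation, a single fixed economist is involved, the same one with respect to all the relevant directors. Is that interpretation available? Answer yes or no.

The described interpretation is the *an economist* > *each director* scoping.
Surface scope (*an economist* > *each director*) is always derivable; islands only block QR, not in-situ interpretation.

Yes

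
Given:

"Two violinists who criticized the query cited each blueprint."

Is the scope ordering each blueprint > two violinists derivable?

Although the sentence contains a relative clause (*who criticized the query*), *each blueprint* is outside it, in the matrix VP.
Nothing blocks QR of the lower DP to a position above the higher one, so inverse scope is available.
The sentence is scopally ambiguous between *two violinists* > *each blueprint* and *each blueprint* > *two violinists*.

Yes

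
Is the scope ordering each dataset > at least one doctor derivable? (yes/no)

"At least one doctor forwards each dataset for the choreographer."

Yes

*at least one doctor* and *each dataset* are co-arguments of the matrix verb, with nothing but a clause-internal boundary between them.
Clause-internal QR can adjoin the lower DP above the subject, yielding the inverse reading.
So *each dataset* > *at least one doctor* is among the available readings.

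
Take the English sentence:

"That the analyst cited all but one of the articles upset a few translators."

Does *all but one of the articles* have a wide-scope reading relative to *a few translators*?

Structurally, *all but one of the articles* is inside the sentential subject *that the analyst cited all but one of the articles*.
Sentential subjects are islands: a quantifier inside the subject clause cannot raise over the matrix predicate.
So *all but one of the articles* cannot raise to a position above *a few translators*.

No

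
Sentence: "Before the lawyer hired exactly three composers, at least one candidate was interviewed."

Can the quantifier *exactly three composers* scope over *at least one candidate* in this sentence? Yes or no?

The target quantifier *exactly three composers* is part of the adjunct clause *before the lawyer hired exactly three composers*.
Since the clause is an adjunct (not a complement), the Adjunct Condition blocks QR across its edge.
*exactly three composers* is confined to the island and cannot take scope over *at least one candidate*.

No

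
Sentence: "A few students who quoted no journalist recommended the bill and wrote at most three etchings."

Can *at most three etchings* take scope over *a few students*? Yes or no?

*at most three etchings* occurs within one conjunct of the coordinate structure (*wrote at most three etchings*).
A quantifier cannot raise out of one conjunct of a coordination across the whole coordinate structure — the CSC applies to QR.
The inverse ordering *at most three etchings* > *a few students* is therefore underivable.

No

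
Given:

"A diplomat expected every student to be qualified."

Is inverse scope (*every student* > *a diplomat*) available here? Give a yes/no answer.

*every student* is the subject of an ECM infinitive — the infinitival complement of an ECM verb is not a scope island, so *every student* can raise into the matrix clause.
Ordinary QR to a clause-peripheral position gives the wide-scope LF for the lower DP.

Yes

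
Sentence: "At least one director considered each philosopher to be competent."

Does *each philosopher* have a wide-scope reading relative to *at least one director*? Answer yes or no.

ECM infinitives lack a CP barrier, so *each philosopher* can QR over the matrix subject *at least one director*.
With no island boundary between them, the object can take inverse scope over the subject via ordinary QR within the clause.
Both orderings are possible: *at least one director* > *each philosopher* and *each philosopher* > *at least one director*.

Yes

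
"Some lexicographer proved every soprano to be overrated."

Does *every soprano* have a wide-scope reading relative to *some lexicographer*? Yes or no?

Yes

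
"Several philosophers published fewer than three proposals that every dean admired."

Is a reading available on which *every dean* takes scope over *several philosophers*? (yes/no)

The DP *every dean* is contained in the relative clause *that every dean admired* modifying *fewer than three proposals*.
Quantifiers inside a relative clause are trapped there; the RC boundary blocks QR.
The inverse ordering *every dean* > *several philosophers* is therefore underivable.

No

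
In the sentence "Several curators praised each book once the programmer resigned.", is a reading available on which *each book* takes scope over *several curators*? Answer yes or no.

Yes

The adjunct island is irrelevant here — *each book* and *several curators* are both in the matrix clause.
No island intervenes, so both surface and inverse scope are derivable.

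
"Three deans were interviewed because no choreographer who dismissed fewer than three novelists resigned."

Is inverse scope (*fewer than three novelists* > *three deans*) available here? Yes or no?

The DP *fewer than three novelists* is contained in the relative clause *who dismissed fewer than three novelists*, which is itself inside the adjunct *because no choreographer who dismissed fewer than three novelists resigned*.
The quantifier would have to escape first the RC and then the adjunct — two independent island violations.
So *fewer than three novelists* cannot raise to a position above *three deans*.

No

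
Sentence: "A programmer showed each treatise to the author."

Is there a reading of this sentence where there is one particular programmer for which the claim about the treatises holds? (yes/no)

The described interpretation is the *a programmer* > *each treatise* scoping.
Surface scope (*a programmer* > *each treatise*) is always derivable; islands only block QR, not in-situ interpretation.

Yes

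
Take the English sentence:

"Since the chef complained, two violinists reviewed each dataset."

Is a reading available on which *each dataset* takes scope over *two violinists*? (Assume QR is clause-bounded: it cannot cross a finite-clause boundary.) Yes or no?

Yes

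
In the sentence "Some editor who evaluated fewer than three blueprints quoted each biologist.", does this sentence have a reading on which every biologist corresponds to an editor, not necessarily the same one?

Yes

This is the *each biologist* > *some editor* reading.
The RC *who evaluated fewer than three blueprints* is an island, but *each biologist* is not inside it — it is the matrix object, a clausemate of *some editor*.
No island intervenes, so both surface and inverse scope are derivable.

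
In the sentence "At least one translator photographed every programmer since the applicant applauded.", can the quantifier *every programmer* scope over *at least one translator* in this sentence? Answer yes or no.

*every programmer* is a matrix argument; the adjunct is an island but the target quantifier is outside it.
No island intervenes, so both surface and inverse scope are derivable.
The sentence is scopally ambiguous between *at least one translator* > *every programmer* and *every programmer* > *at least one translator*.

Yes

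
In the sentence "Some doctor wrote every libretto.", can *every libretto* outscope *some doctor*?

Yes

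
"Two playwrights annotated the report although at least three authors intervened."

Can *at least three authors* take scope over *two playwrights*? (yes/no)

No

*at least three authors* is embedded in the adjunct clause *although at least three authors intervened*.
Since the clause is an adjunct (not a complement), the Adjunct Condition blocks QR across its edge.
So *at least three authors* cannot raise to a position above *two playwrights*.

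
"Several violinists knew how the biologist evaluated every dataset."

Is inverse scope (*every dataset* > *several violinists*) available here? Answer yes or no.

*every dataset* is embedded in the embedded question *how the biologist evaluated every dataset*.
The wh-island constraint blocks QR out of an embedded interrogative.
So the wide-scope reading for *every dataset* is blocked.

No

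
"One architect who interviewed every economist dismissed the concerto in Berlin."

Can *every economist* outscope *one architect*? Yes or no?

The target quantifier *every economist* is part of the relative clause *who interviewed every economist*.
Quantifiers inside a relative clause are trapped there; the RC boundary blocks QR.
So the wide-scope reading for *every economist* is blocked.

No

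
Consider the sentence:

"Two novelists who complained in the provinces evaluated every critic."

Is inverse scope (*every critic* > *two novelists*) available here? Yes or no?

*every critic* is a matrix argument; only *two novelists* is modified by the relative clause *who complained in the provinces*, so the RC island is irrelevant to the target quantifier.
Since no island is crossed, the inverse ordering is licensed alongside surface scope.

Yes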